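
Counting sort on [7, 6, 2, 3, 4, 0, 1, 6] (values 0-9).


Input: [7, 6, 2, 3, 4, 0, 1, 6]
Counts: [1, 1, 1, 1, 1, 0, 2, 1, 0, 0]

Sorted: [0, 1, 2, 3, 4, 6, 6, 7]


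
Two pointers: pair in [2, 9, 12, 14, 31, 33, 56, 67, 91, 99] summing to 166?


lo=0(2)+hi=9(99)=101
lo=1(9)+hi=9(99)=108
lo=2(12)+hi=9(99)=111
lo=3(14)+hi=9(99)=113
lo=4(31)+hi=9(99)=130
lo=5(33)+hi=9(99)=132
lo=6(56)+hi=9(99)=155
lo=7(67)+hi=9(99)=166

Yes: 67+99=166


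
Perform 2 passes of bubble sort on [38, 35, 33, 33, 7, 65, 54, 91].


Initial: [38, 35, 33, 33, 7, 65, 54, 91]
Pass 1: [35, 33, 33, 7, 38, 54, 65, 91] (5 swaps)
Pass 2: [33, 33, 7, 35, 38, 54, 65, 91] (3 swaps)

After 2 passes: [33, 33, 7, 35, 38, 54, 65, 91]


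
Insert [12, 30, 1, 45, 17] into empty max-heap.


Insert 12: [12]
Insert 30: [30, 12]
Insert 1: [30, 12, 1]
Insert 45: [45, 30, 1, 12]
Insert 17: [45, 30, 1, 12, 17]

Final heap: [45, 30, 1, 12, 17]


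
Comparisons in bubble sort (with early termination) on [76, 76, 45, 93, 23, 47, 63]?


Algorithm: bubble sort (with early termination)
Input: [76, 76, 45, 93, 23, 47, 63]
Sorted: [23, 45, 47, 63, 76, 76, 93]

20


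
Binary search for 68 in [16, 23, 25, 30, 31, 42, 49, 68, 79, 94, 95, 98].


Step 1: lo=0, hi=11, mid=5, val=42
Step 2: lo=6, hi=11, mid=8, val=79
Step 3: lo=6, hi=7, mid=6, val=49
Step 4: lo=7, hi=7, mid=7, val=68

Found at index 7


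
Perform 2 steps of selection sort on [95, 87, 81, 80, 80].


Initial: [95, 87, 81, 80, 80]
Step 1: min=80 at 3
  Swap: [80, 87, 81, 95, 80]
Step 2: min=80 at 4
  Swap: [80, 80, 81, 95, 87]

After 2 steps: [80, 80, 81, 95, 87]


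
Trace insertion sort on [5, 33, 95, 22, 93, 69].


Initial: [5, 33, 95, 22, 93, 69]
Insert 33: [5, 33, 95, 22, 93, 69]
Insert 95: [5, 33, 95, 22, 93, 69]
Insert 22: [5, 22, 33, 95, 93, 69]
Insert 93: [5, 22, 33, 93, 95, 69]
Insert 69: [5, 22, 33, 69, 93, 95]

Sorted: [5, 22, 33, 69, 93, 95]


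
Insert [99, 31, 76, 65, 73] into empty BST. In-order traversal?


Insert 99: root
Insert 31: L from 99
Insert 76: L from 99 -> R from 31
Insert 65: L from 99 -> R from 31 -> L from 76
Insert 73: L from 99 -> R from 31 -> L from 76 -> R from 65

In-order: [31, 65, 73, 76, 99]


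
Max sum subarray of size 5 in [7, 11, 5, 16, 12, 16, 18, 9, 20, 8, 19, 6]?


[0:5]: 51
[1:6]: 60
[2:7]: 67
[3:8]: 71
[4:9]: 75
[5:10]: 71
[6:11]: 74
[7:12]: 62

Max: 75 at [4:9]


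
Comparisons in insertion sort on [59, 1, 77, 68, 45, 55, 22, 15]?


Algorithm: insertion sort
Input: [59, 1, 77, 68, 45, 55, 22, 15]
Sorted: [1, 15, 22, 45, 55, 59, 68, 77]

25


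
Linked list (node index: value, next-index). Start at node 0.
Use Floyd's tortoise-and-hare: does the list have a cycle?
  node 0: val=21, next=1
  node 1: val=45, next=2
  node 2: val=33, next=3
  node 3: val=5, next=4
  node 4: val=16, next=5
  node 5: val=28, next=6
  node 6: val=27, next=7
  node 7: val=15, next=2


Floyd's tortoise (slow, +1) and hare (fast, +2):
  init: slow=0, fast=0
  step 1: slow=1, fast=2
  step 2: slow=2, fast=4
  step 3: slow=3, fast=6
  step 4: slow=4, fast=2
  step 5: slow=5, fast=4
  step 6: slow=6, fast=6
  slow == fast at node 6: cycle detected

Cycle: yes


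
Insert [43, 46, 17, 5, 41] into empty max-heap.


Insert 43: [43]
Insert 46: [46, 43]
Insert 17: [46, 43, 17]
Insert 5: [46, 43, 17, 5]
Insert 41: [46, 43, 17, 5, 41]

Final heap: [46, 43, 17, 5, 41]


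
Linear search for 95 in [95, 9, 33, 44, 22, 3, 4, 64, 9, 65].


i=0: 95==95 found!

Found at 0, 1 comps


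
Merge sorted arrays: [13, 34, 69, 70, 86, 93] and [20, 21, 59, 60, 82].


Take 13 from A
Take 20 from B
Take 21 from B
Take 34 from A
Take 59 from B
Take 60 from B
Take 69 from A
Take 70 from A
Take 82 from B

Merged: [13, 20, 21, 34, 59, 60, 69, 70, 82, 86, 93]


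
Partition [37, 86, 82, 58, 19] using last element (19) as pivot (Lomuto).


Pivot: 19
Place pivot at 0: [19, 86, 82, 58, 37]

Partitioned: [19, 86, 82, 58, 37]


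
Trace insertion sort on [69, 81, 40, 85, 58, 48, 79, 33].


Initial: [69, 81, 40, 85, 58, 48, 79, 33]
Insert 81: [69, 81, 40, 85, 58, 48, 79, 33]
Insert 40: [40, 69, 81, 85, 58, 48, 79, 33]
Insert 85: [40, 69, 81, 85, 58, 48, 79, 33]
Insert 58: [40, 58, 69, 81, 85, 48, 79, 33]
Insert 48: [40, 48, 58, 69, 81, 85, 79, 33]
Insert 79: [40, 48, 58, 69, 79, 81, 85, 33]
Insert 33: [33, 40, 48, 58, 69, 79, 81, 85]

Sorted: [33, 40, 48, 58, 69, 79, 81, 85]


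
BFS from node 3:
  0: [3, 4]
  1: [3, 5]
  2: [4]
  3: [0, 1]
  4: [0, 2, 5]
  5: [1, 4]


Visit 3, enqueue [0, 1]
Visit 0, enqueue [4]
Visit 1, enqueue [5]
Visit 4, enqueue [2]
Visit 5, enqueue []
Visit 2, enqueue []

BFS order: [3, 0, 1, 4, 5, 2]


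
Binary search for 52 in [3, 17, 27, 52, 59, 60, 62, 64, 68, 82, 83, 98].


Step 1: lo=0, hi=11, mid=5, val=60
Step 2: lo=0, hi=4, mid=2, val=27
Step 3: lo=3, hi=4, mid=3, val=52

Found at index 3


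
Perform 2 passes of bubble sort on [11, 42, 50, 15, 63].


Initial: [11, 42, 50, 15, 63]
Pass 1: [11, 42, 15, 50, 63] (1 swaps)
Pass 2: [11, 15, 42, 50, 63] (1 swaps)

After 2 passes: [11, 15, 42, 50, 63]


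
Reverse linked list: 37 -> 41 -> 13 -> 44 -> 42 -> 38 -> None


Step 1: curr=37, set curr.next=prev(None) | reversed so far: 37
Step 2: curr=41, set curr.next=prev(37) | reversed so far: 41 -> 37
Step 3: curr=13, set curr.next=prev(41) | reversed so far: 13 -> 41 -> 37
Step 4: curr=44, set curr.next=prev(13) | reversed so far: 44 -> 13 -> 41 -> 37
Step 5: curr=42, set curr.next=prev(44) | reversed so far: 42 -> 44 -> 13 -> 41 -> 37
Step 6: curr=38, set curr.next=prev(42) | reversed so far: 38 -> 42 -> 44 -> 13 -> 41 -> 37

38 -> 42 -> 44 -> 13 -> 41 -> 37 -> None


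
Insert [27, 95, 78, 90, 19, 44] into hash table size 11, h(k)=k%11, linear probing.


Insert 27: h=5 -> slot 5
Insert 95: h=7 -> slot 7
Insert 78: h=1 -> slot 1
Insert 90: h=2 -> slot 2
Insert 19: h=8 -> slot 8
Insert 44: h=0 -> slot 0

Table: [44, 78, 90, None, None, 27, None, 95, 19, None, None]


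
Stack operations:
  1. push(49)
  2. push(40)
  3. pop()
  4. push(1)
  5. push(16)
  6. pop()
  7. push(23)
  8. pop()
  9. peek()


push(49) -> [49]
push(40) -> [49, 40]
pop()->40, [49]
push(1) -> [49, 1]
push(16) -> [49, 1, 16]
pop()->16, [49, 1]
push(23) -> [49, 1, 23]
pop()->23, [49, 1]
peek()->1

Final stack: [49, 1]


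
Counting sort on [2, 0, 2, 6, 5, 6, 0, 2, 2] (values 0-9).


Input: [2, 0, 2, 6, 5, 6, 0, 2, 2]
Counts: [2, 0, 4, 0, 0, 1, 2, 0, 0, 0]

Sorted: [0, 0, 2, 2, 2, 2, 5, 6, 6]


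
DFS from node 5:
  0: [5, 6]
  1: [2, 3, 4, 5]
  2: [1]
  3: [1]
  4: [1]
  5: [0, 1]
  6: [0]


Visit 5, push [1, 0]
Visit 0, push [6]
Visit 6, push []
Visit 1, push [4, 3, 2]
Visit 2, push []
Visit 3, push []
Visit 4, push []

DFS order: [5, 0, 6, 1, 2, 3, 4]


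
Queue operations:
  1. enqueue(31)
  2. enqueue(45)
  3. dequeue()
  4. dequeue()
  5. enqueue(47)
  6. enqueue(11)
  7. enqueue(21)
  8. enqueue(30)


enqueue(31) -> [31]
enqueue(45) -> [31, 45]
dequeue()->31, [45]
dequeue()->45, []
enqueue(47) -> [47]
enqueue(11) -> [47, 11]
enqueue(21) -> [47, 11, 21]
enqueue(30) -> [47, 11, 21, 30]

Final queue: [47, 11, 21, 30]


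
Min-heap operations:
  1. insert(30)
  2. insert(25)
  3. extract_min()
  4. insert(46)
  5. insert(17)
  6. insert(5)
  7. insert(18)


insert(30) -> [30]
insert(25) -> [25, 30]
extract_min()->25, [30]
insert(46) -> [30, 46]
insert(17) -> [17, 46, 30]
insert(5) -> [5, 17, 30, 46]
insert(18) -> [5, 17, 30, 46, 18]

Final heap: [5, 17, 30, 46, 18]


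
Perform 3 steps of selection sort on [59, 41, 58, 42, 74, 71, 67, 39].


Initial: [59, 41, 58, 42, 74, 71, 67, 39]
Step 1: min=39 at 7
  Swap: [39, 41, 58, 42, 74, 71, 67, 59]
Step 2: min=41 at 1
  Swap: [39, 41, 58, 42, 74, 71, 67, 59]
Step 3: min=42 at 3
  Swap: [39, 41, 42, 58, 74, 71, 67, 59]

After 3 steps: [39, 41, 42, 58, 74, 71, 67, 59]


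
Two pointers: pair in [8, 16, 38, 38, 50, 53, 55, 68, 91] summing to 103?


lo=0(8)+hi=8(91)=99
lo=1(16)+hi=8(91)=107
lo=1(16)+hi=7(68)=84
lo=2(38)+hi=7(68)=106
lo=2(38)+hi=6(55)=93
lo=3(38)+hi=6(55)=93
lo=4(50)+hi=6(55)=105
lo=4(50)+hi=5(53)=103

Yes: 50+53=103


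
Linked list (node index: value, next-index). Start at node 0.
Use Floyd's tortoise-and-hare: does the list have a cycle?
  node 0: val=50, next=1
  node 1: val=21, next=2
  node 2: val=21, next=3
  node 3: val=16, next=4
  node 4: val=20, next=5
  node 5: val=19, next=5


Floyd's tortoise (slow, +1) and hare (fast, +2):
  init: slow=0, fast=0
  step 1: slow=1, fast=2
  step 2: slow=2, fast=4
  step 3: slow=3, fast=5
  step 4: slow=4, fast=5
  step 5: slow=5, fast=5
  slow == fast at node 5: cycle detected

Cycle: yes


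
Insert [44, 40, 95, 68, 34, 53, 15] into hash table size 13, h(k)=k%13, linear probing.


Insert 44: h=5 -> slot 5
Insert 40: h=1 -> slot 1
Insert 95: h=4 -> slot 4
Insert 68: h=3 -> slot 3
Insert 34: h=8 -> slot 8
Insert 53: h=1, 1 probes -> slot 2
Insert 15: h=2, 4 probes -> slot 6

Table: [None, 40, 53, 68, 95, 44, 15, None, 34, None, None, None, None]


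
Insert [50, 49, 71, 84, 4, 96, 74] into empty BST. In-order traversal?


Insert 50: root
Insert 49: L from 50
Insert 71: R from 50
Insert 84: R from 50 -> R from 71
Insert 4: L from 50 -> L from 49
Insert 96: R from 50 -> R from 71 -> R from 84
Insert 74: R from 50 -> R from 71 -> L from 84

In-order: [4, 49, 50, 71, 74, 84, 96]


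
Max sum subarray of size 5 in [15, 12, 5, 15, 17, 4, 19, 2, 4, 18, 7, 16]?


[0:5]: 64
[1:6]: 53
[2:7]: 60
[3:8]: 57
[4:9]: 46
[5:10]: 47
[6:11]: 50
[7:12]: 47

Max: 64 at [0:5]


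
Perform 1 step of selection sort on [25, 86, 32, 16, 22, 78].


Initial: [25, 86, 32, 16, 22, 78]
Step 1: min=16 at 3
  Swap: [16, 86, 32, 25, 22, 78]

After 1 step: [16, 86, 32, 25, 22, 78]


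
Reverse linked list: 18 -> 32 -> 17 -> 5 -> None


Step 1: curr=18, set curr.next=prev(None) | reversed so far: 18
Step 2: curr=32, set curr.next=prev(18) | reversed so far: 32 -> 18
Step 3: curr=17, set curr.next=prev(32) | reversed so far: 17 -> 32 -> 18
Step 4: curr=5, set curr.next=prev(17) | reversed so far: 5 -> 17 -> 32 -> 18

5 -> 17 -> 32 -> 18 -> None


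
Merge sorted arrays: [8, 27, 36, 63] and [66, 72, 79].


Take 8 from A
Take 27 from A
Take 36 from A
Take 63 from A

Merged: [8, 27, 36, 63, 66, 72, 79]


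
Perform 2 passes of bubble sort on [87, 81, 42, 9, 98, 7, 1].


Initial: [87, 81, 42, 9, 98, 7, 1]
Pass 1: [81, 42, 9, 87, 7, 1, 98] (5 swaps)
Pass 2: [42, 9, 81, 7, 1, 87, 98] (4 swaps)

After 2 passes: [42, 9, 81, 7, 1, 87, 98]


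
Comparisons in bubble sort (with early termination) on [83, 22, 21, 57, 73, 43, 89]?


Algorithm: bubble sort (with early termination)
Input: [83, 22, 21, 57, 73, 43, 89]
Sorted: [21, 22, 43, 57, 73, 83, 89]

18


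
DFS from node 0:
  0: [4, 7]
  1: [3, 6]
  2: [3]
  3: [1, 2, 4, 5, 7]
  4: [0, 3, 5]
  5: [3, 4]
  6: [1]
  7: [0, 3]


Visit 0, push [7, 4]
Visit 4, push [5, 3]
Visit 3, push [7, 5, 2, 1]
Visit 1, push [6]
Visit 6, push []
Visit 2, push []
Visit 5, push []
Visit 7, push []

DFS order: [0, 4, 3, 1, 6, 2, 5, 7]


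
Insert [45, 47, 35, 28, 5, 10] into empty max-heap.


Insert 45: [45]
Insert 47: [47, 45]
Insert 35: [47, 45, 35]
Insert 28: [47, 45, 35, 28]
Insert 5: [47, 45, 35, 28, 5]
Insert 10: [47, 45, 35, 28, 5, 10]

Final heap: [47, 45, 35, 28, 5, 10]


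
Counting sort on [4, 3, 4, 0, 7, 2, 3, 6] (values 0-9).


Input: [4, 3, 4, 0, 7, 2, 3, 6]
Counts: [1, 0, 1, 2, 2, 0, 1, 1, 0, 0]

Sorted: [0, 2, 3, 3, 4, 4, 6, 7]


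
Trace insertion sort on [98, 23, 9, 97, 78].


Initial: [98, 23, 9, 97, 78]
Insert 23: [23, 98, 9, 97, 78]
Insert 9: [9, 23, 98, 97, 78]
Insert 97: [9, 23, 97, 98, 78]
Insert 78: [9, 23, 78, 97, 98]

Sorted: [9, 23, 78, 97, 98]


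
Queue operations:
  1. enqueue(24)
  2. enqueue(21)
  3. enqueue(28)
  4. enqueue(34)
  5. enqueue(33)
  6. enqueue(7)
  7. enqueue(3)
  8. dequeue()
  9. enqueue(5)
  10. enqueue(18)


enqueue(24) -> [24]
enqueue(21) -> [24, 21]
enqueue(28) -> [24, 21, 28]
enqueue(34) -> [24, 21, 28, 34]
enqueue(33) -> [24, 21, 28, 34, 33]
enqueue(7) -> [24, 21, 28, 34, 33, 7]
enqueue(3) -> [24, 21, 28, 34, 33, 7, 3]
dequeue()->24, [21, 28, 34, 33, 7, 3]
enqueue(5) -> [21, 28, 34, 33, 7, 3, 5]
enqueue(18) -> [21, 28, 34, 33, 7, 3, 5, 18]

Final queue: [21, 28, 34, 33, 7, 3, 5, 18]


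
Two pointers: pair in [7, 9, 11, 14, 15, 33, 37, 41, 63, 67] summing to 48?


lo=0(7)+hi=9(67)=74
lo=0(7)+hi=8(63)=70
lo=0(7)+hi=7(41)=48

Yes: 7+41=48


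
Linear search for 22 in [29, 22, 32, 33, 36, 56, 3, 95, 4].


i=0: 29!=22
i=1: 22==22 found!

Found at 1, 2 comps


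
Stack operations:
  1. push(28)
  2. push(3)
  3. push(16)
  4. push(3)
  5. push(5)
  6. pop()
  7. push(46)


push(28) -> [28]
push(3) -> [28, 3]
push(16) -> [28, 3, 16]
push(3) -> [28, 3, 16, 3]
push(5) -> [28, 3, 16, 3, 5]
pop()->5, [28, 3, 16, 3]
push(46) -> [28, 3, 16, 3, 46]

Final stack: [28, 3, 16, 3, 46]


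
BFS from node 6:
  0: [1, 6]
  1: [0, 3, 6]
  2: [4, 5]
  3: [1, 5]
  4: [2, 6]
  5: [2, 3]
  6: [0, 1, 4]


Visit 6, enqueue [0, 1, 4]
Visit 0, enqueue []
Visit 1, enqueue [3]
Visit 4, enqueue [2]
Visit 3, enqueue [5]
Visit 2, enqueue []
Visit 5, enqueue []

BFS order: [6, 0, 1, 4, 3, 2, 5]


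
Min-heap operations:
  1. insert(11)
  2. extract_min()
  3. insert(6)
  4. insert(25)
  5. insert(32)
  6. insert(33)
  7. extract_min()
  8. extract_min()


insert(11) -> [11]
extract_min()->11, []
insert(6) -> [6]
insert(25) -> [6, 25]
insert(32) -> [6, 25, 32]
insert(33) -> [6, 25, 32, 33]
extract_min()->6, [25, 33, 32]
extract_min()->25, [32, 33]

Final heap: [32, 33]


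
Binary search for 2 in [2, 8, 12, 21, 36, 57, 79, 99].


Step 1: lo=0, hi=7, mid=3, val=21
Step 2: lo=0, hi=2, mid=1, val=8
Step 3: lo=0, hi=0, mid=0, val=2

Found at index 0


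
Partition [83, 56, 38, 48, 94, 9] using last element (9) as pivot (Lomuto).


Pivot: 9
Place pivot at 0: [9, 56, 38, 48, 94, 83]

Partitioned: [9, 56, 38, 48, 94, 83]


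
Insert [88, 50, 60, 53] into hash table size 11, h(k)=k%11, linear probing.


Insert 88: h=0 -> slot 0
Insert 50: h=6 -> slot 6
Insert 60: h=5 -> slot 5
Insert 53: h=9 -> slot 9

Table: [88, None, None, None, None, 60, 50, None, None, 53, None]


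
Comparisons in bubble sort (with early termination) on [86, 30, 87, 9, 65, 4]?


Algorithm: bubble sort (with early termination)
Input: [86, 30, 87, 9, 65, 4]
Sorted: [4, 9, 30, 65, 86, 87]

15


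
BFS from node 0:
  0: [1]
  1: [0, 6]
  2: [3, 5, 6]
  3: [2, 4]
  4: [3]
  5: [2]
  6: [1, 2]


Visit 0, enqueue [1]
Visit 1, enqueue [6]
Visit 6, enqueue [2]
Visit 2, enqueue [3, 5]
Visit 3, enqueue [4]
Visit 5, enqueue []
Visit 4, enqueue []

BFS order: [0, 1, 6, 2, 3, 5, 4]


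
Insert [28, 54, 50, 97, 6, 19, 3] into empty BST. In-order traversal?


Insert 28: root
Insert 54: R from 28
Insert 50: R from 28 -> L from 54
Insert 97: R from 28 -> R from 54
Insert 6: L from 28
Insert 19: L from 28 -> R from 6
Insert 3: L from 28 -> L from 6

In-order: [3, 6, 19, 28, 50, 54, 97]


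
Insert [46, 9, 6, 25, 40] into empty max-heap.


Insert 46: [46]
Insert 9: [46, 9]
Insert 6: [46, 9, 6]
Insert 25: [46, 25, 6, 9]
Insert 40: [46, 40, 6, 9, 25]

Final heap: [46, 40, 6, 9, 25]


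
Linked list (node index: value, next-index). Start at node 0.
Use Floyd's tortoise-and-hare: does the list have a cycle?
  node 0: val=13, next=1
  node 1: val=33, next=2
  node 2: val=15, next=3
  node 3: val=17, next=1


Floyd's tortoise (slow, +1) and hare (fast, +2):
  init: slow=0, fast=0
  step 1: slow=1, fast=2
  step 2: slow=2, fast=1
  step 3: slow=3, fast=3
  slow == fast at node 3: cycle detected

Cycle: yes


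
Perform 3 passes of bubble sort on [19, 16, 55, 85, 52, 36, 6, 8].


Initial: [19, 16, 55, 85, 52, 36, 6, 8]
Pass 1: [16, 19, 55, 52, 36, 6, 8, 85] (5 swaps)
Pass 2: [16, 19, 52, 36, 6, 8, 55, 85] (4 swaps)
Pass 3: [16, 19, 36, 6, 8, 52, 55, 85] (3 swaps)

After 3 passes: [16, 19, 36, 6, 8, 52, 55, 85]


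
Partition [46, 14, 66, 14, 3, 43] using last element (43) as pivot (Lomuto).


Pivot: 43
  14 <= 43: swap -> [14, 46, 66, 14, 3, 43]
  14 <= 43: swap -> [14, 14, 66, 46, 3, 43]
  3 <= 43: swap -> [14, 14, 3, 46, 66, 43]
Place pivot at 3: [14, 14, 3, 43, 66, 46]

Partitioned: [14, 14, 3, 43, 66, 46]


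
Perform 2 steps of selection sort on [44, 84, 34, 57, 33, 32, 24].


Initial: [44, 84, 34, 57, 33, 32, 24]
Step 1: min=24 at 6
  Swap: [24, 84, 34, 57, 33, 32, 44]
Step 2: min=32 at 5
  Swap: [24, 32, 34, 57, 33, 84, 44]

After 2 steps: [24, 32, 34, 57, 33, 84, 44]


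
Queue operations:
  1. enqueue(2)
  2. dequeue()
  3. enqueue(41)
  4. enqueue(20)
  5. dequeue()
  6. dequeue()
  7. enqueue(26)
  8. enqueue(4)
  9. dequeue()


enqueue(2) -> [2]
dequeue()->2, []
enqueue(41) -> [41]
enqueue(20) -> [41, 20]
dequeue()->41, [20]
dequeue()->20, []
enqueue(26) -> [26]
enqueue(4) -> [26, 4]
dequeue()->26, [4]

Final queue: [4]


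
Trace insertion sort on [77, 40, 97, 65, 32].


Initial: [77, 40, 97, 65, 32]
Insert 40: [40, 77, 97, 65, 32]
Insert 97: [40, 77, 97, 65, 32]
Insert 65: [40, 65, 77, 97, 32]
Insert 32: [32, 40, 65, 77, 97]

Sorted: [32, 40, 65, 77, 97]


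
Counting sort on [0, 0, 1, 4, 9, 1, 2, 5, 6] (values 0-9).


Input: [0, 0, 1, 4, 9, 1, 2, 5, 6]
Counts: [2, 2, 1, 0, 1, 1, 1, 0, 0, 1]

Sorted: [0, 0, 1, 1, 2, 4, 5, 6, 9]


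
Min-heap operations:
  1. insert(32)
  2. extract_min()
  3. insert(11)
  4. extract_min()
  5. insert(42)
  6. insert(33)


insert(32) -> [32]
extract_min()->32, []
insert(11) -> [11]
extract_min()->11, []
insert(42) -> [42]
insert(33) -> [33, 42]

Final heap: [33, 42]


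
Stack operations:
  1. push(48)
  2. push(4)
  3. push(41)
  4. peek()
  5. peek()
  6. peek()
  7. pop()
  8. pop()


push(48) -> [48]
push(4) -> [48, 4]
push(41) -> [48, 4, 41]
peek()->41
peek()->41
peek()->41
pop()->41, [48, 4]
pop()->4, [48]

Final stack: [48]


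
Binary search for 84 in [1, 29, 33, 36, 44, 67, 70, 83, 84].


Step 1: lo=0, hi=8, mid=4, val=44
Step 2: lo=5, hi=8, mid=6, val=70
Step 3: lo=7, hi=8, mid=7, val=83
Step 4: lo=8, hi=8, mid=8, val=84

Found at index 8


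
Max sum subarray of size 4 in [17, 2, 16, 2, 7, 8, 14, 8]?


[0:4]: 37
[1:5]: 27
[2:6]: 33
[3:7]: 31
[4:8]: 37

Max: 37 at [0:4]


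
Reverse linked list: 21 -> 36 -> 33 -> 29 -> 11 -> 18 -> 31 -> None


Step 1: curr=21, set curr.next=prev(None) | reversed so far: 21
Step 2: curr=36, set curr.next=prev(21) | reversed so far: 36 -> 21
Step 3: curr=33, set curr.next=prev(36) | reversed so far: 33 -> 36 -> 21
Step 4: curr=29, set curr.next=prev(33) | reversed so far: 29 -> 33 -> 36 -> 21
Step 5: curr=11, set curr.next=prev(29) | reversed so far: 11 -> 29 -> 33 -> 36 -> 21
Step 6: curr=18, set curr.next=prev(11) | reversed so far: 18 -> 11 -> 29 -> 33 -> 36 -> 21
Step 7: curr=31, set curr.next=prev(18) | reversed so far: 31 -> 18 -> 11 -> 29 -> 33 -> 36 -> 21

31 -> 18 -> 11 -> 29 -> 33 -> 36 -> 21 -> None


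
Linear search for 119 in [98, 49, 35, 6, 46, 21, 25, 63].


i=0: 98!=119
i=1: 49!=119
i=2: 35!=119
i=3: 6!=119
i=4: 46!=119
i=5: 21!=119
i=6: 25!=119
i=7: 63!=119

Not found, 8 comps


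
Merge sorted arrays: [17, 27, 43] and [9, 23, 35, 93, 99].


Take 9 from B
Take 17 from A
Take 23 from B
Take 27 from A
Take 35 from B
Take 43 from A

Merged: [9, 17, 23, 27, 35, 43, 93, 99]


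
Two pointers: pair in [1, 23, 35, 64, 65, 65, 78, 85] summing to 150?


lo=0(1)+hi=7(85)=86
lo=1(23)+hi=7(85)=108
lo=2(35)+hi=7(85)=120
lo=3(64)+hi=7(85)=149
lo=4(65)+hi=7(85)=150

Yes: 65+85=150


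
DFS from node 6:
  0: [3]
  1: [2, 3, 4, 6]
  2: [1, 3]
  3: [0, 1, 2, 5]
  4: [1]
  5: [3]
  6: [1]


Visit 6, push [1]
Visit 1, push [4, 3, 2]
Visit 2, push [3]
Visit 3, push [5, 0]
Visit 0, push []
Visit 5, push []
Visit 4, push []

DFS order: [6, 1, 2, 3, 0, 5, 4]


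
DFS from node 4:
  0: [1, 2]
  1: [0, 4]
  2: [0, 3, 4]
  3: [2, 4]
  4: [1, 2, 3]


Visit 4, push [3, 2, 1]
Visit 1, push [0]
Visit 0, push [2]
Visit 2, push [3]
Visit 3, push []

DFS order: [4, 1, 0, 2, 3]


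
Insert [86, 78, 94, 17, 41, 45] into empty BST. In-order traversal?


Insert 86: root
Insert 78: L from 86
Insert 94: R from 86
Insert 17: L from 86 -> L from 78
Insert 41: L from 86 -> L from 78 -> R from 17
Insert 45: L from 86 -> L from 78 -> R from 17 -> R from 41

In-order: [17, 41, 45, 78, 86, 94]


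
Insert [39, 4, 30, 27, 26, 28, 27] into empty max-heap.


Insert 39: [39]
Insert 4: [39, 4]
Insert 30: [39, 4, 30]
Insert 27: [39, 27, 30, 4]
Insert 26: [39, 27, 30, 4, 26]
Insert 28: [39, 27, 30, 4, 26, 28]
Insert 27: [39, 27, 30, 4, 26, 28, 27]

Final heap: [39, 27, 30, 4, 26, 28, 27]


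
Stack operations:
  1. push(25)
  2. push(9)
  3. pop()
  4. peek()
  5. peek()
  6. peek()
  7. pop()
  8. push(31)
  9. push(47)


push(25) -> [25]
push(9) -> [25, 9]
pop()->9, [25]
peek()->25
peek()->25
peek()->25
pop()->25, []
push(31) -> [31]
push(47) -> [31, 47]

Final stack: [31, 47]


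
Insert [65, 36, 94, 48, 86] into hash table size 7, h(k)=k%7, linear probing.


Insert 65: h=2 -> slot 2
Insert 36: h=1 -> slot 1
Insert 94: h=3 -> slot 3
Insert 48: h=6 -> slot 6
Insert 86: h=2, 2 probes -> slot 4

Table: [None, 36, 65, 94, 86, None, 48]


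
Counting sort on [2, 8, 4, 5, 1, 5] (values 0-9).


Input: [2, 8, 4, 5, 1, 5]
Counts: [0, 1, 1, 0, 1, 2, 0, 0, 1, 0]

Sorted: [1, 2, 4, 5, 5, 8]


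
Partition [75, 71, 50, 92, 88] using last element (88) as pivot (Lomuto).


Pivot: 88
  75 <= 88: advance i (no swap)
  71 <= 88: advance i (no swap)
  50 <= 88: advance i (no swap)
Place pivot at 3: [75, 71, 50, 88, 92]

Partitioned: [75, 71, 50, 88, 92]


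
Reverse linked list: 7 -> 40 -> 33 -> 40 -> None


Step 1: curr=7, set curr.next=prev(None) | reversed so far: 7
Step 2: curr=40, set curr.next=prev(7) | reversed so far: 40 -> 7
Step 3: curr=33, set curr.next=prev(40) | reversed so far: 33 -> 40 -> 7
Step 4: curr=40, set curr.next=prev(33) | reversed so far: 40 -> 33 -> 40 -> 7

40 -> 33 -> 40 -> 7 -> None


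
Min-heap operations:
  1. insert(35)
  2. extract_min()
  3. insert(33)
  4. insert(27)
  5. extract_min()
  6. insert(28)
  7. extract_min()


insert(35) -> [35]
extract_min()->35, []
insert(33) -> [33]
insert(27) -> [27, 33]
extract_min()->27, [33]
insert(28) -> [28, 33]
extract_min()->28, [33]

Final heap: [33]


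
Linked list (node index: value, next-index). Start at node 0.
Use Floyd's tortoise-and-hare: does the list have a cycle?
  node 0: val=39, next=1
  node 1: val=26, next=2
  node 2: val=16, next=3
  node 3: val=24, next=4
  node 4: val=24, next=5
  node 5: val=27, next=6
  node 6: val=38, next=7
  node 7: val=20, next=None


Floyd's tortoise (slow, +1) and hare (fast, +2):
  init: slow=0, fast=0
  step 1: slow=1, fast=2
  step 2: slow=2, fast=4
  step 3: slow=3, fast=6
  step 4: fast 6->7->None, no cycle

Cycle: no


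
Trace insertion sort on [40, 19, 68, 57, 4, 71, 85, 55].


Initial: [40, 19, 68, 57, 4, 71, 85, 55]
Insert 19: [19, 40, 68, 57, 4, 71, 85, 55]
Insert 68: [19, 40, 68, 57, 4, 71, 85, 55]
Insert 57: [19, 40, 57, 68, 4, 71, 85, 55]
Insert 4: [4, 19, 40, 57, 68, 71, 85, 55]
Insert 71: [4, 19, 40, 57, 68, 71, 85, 55]
Insert 85: [4, 19, 40, 57, 68, 71, 85, 55]
Insert 55: [4, 19, 40, 55, 57, 68, 71, 85]

Sorted: [4, 19, 40, 55, 57, 68, 71, 85]


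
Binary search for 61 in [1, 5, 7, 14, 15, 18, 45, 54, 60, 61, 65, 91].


Step 1: lo=0, hi=11, mid=5, val=18
Step 2: lo=6, hi=11, mid=8, val=60
Step 3: lo=9, hi=11, mid=10, val=65
Step 4: lo=9, hi=9, mid=9, val=61

Found at index 9


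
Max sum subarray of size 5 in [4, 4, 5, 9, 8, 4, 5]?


[0:5]: 30
[1:6]: 30
[2:7]: 31

Max: 31 at [2:7]


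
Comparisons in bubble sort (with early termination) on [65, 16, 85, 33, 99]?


Algorithm: bubble sort (with early termination)
Input: [65, 16, 85, 33, 99]
Sorted: [16, 33, 65, 85, 99]

9


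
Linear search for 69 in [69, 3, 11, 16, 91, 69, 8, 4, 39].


i=0: 69==69 found!

Found at 0, 1 comps


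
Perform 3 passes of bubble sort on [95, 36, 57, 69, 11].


Initial: [95, 36, 57, 69, 11]
Pass 1: [36, 57, 69, 11, 95] (4 swaps)
Pass 2: [36, 57, 11, 69, 95] (1 swaps)
Pass 3: [36, 11, 57, 69, 95] (1 swaps)

After 3 passes: [36, 11, 57, 69, 95]


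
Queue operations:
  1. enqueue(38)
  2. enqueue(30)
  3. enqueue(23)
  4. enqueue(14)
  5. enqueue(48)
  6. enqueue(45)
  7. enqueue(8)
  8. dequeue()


enqueue(38) -> [38]
enqueue(30) -> [38, 30]
enqueue(23) -> [38, 30, 23]
enqueue(14) -> [38, 30, 23, 14]
enqueue(48) -> [38, 30, 23, 14, 48]
enqueue(45) -> [38, 30, 23, 14, 48, 45]
enqueue(8) -> [38, 30, 23, 14, 48, 45, 8]
dequeue()->38, [30, 23, 14, 48, 45, 8]

Final queue: [30, 23, 14, 48, 45, 8]


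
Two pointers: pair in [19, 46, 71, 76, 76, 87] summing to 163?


lo=0(19)+hi=5(87)=106
lo=1(46)+hi=5(87)=133
lo=2(71)+hi=5(87)=158
lo=3(76)+hi=5(87)=163

Yes: 76+87=163


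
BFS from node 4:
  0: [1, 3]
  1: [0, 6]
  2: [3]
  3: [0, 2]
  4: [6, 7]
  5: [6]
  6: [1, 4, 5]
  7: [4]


Visit 4, enqueue [6, 7]
Visit 6, enqueue [1, 5]
Visit 7, enqueue []
Visit 1, enqueue [0]
Visit 5, enqueue []
Visit 0, enqueue [3]
Visit 3, enqueue [2]
Visit 2, enqueue []

BFS order: [4, 6, 7, 1, 5, 0, 3, 2]


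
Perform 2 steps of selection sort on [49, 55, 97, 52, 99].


Initial: [49, 55, 97, 52, 99]
Step 1: min=49 at 0
  Swap: [49, 55, 97, 52, 99]
Step 2: min=52 at 3
  Swap: [49, 52, 97, 55, 99]

After 2 steps: [49, 52, 97, 55, 99]


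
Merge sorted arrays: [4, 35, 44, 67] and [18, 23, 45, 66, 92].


Take 4 from A
Take 18 from B
Take 23 from B
Take 35 from A
Take 44 from A
Take 45 from B
Take 66 from B
Take 67 from A

Merged: [4, 18, 23, 35, 44, 45, 66, 67, 92]


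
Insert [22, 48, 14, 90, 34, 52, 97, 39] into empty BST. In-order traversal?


Insert 22: root
Insert 48: R from 22
Insert 14: L from 22
Insert 90: R from 22 -> R from 48
Insert 34: R from 22 -> L from 48
Insert 52: R from 22 -> R from 48 -> L from 90
Insert 97: R from 22 -> R from 48 -> R from 90
Insert 39: R from 22 -> L from 48 -> R from 34

In-order: [14, 22, 34, 39, 48, 52, 90, 97]


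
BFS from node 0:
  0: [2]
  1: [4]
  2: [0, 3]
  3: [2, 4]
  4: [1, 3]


Visit 0, enqueue [2]
Visit 2, enqueue [3]
Visit 3, enqueue [4]
Visit 4, enqueue [1]
Visit 1, enqueue []

BFS order: [0, 2, 3, 4, 1]


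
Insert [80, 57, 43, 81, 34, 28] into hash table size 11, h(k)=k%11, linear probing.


Insert 80: h=3 -> slot 3
Insert 57: h=2 -> slot 2
Insert 43: h=10 -> slot 10
Insert 81: h=4 -> slot 4
Insert 34: h=1 -> slot 1
Insert 28: h=6 -> slot 6

Table: [None, 34, 57, 80, 81, None, 28, None, None, None, 43]


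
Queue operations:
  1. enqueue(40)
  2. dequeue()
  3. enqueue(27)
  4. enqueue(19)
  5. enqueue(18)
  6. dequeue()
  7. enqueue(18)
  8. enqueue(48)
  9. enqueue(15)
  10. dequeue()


enqueue(40) -> [40]
dequeue()->40, []
enqueue(27) -> [27]
enqueue(19) -> [27, 19]
enqueue(18) -> [27, 19, 18]
dequeue()->27, [19, 18]
enqueue(18) -> [19, 18, 18]
enqueue(48) -> [19, 18, 18, 48]
enqueue(15) -> [19, 18, 18, 48, 15]
dequeue()->19, [18, 18, 48, 15]

Final queue: [18, 18, 48, 15]


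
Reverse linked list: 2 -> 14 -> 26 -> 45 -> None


Step 1: curr=2, set curr.next=prev(None) | reversed so far: 2
Step 2: curr=14, set curr.next=prev(2) | reversed so far: 14 -> 2
Step 3: curr=26, set curr.next=prev(14) | reversed so far: 26 -> 14 -> 2
Step 4: curr=45, set curr.next=prev(26) | reversed so far: 45 -> 26 -> 14 -> 2

45 -> 26 -> 14 -> 2 -> None


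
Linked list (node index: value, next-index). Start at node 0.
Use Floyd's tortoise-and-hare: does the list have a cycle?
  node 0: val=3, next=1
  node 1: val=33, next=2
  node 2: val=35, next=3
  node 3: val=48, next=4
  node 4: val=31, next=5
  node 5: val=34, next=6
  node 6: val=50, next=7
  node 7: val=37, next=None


Floyd's tortoise (slow, +1) and hare (fast, +2):
  init: slow=0, fast=0
  step 1: slow=1, fast=2
  step 2: slow=2, fast=4
  step 3: slow=3, fast=6
  step 4: fast 6->7->None, no cycle

Cycle: no


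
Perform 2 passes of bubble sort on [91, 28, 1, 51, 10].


Initial: [91, 28, 1, 51, 10]
Pass 1: [28, 1, 51, 10, 91] (4 swaps)
Pass 2: [1, 28, 10, 51, 91] (2 swaps)

After 2 passes: [1, 28, 10, 51, 91]


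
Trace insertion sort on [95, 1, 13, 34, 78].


Initial: [95, 1, 13, 34, 78]
Insert 1: [1, 95, 13, 34, 78]
Insert 13: [1, 13, 95, 34, 78]
Insert 34: [1, 13, 34, 95, 78]
Insert 78: [1, 13, 34, 78, 95]

Sorted: [1, 13, 34, 78, 95]


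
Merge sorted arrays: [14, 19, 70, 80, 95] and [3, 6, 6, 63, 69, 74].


Take 3 from B
Take 6 from B
Take 6 from B
Take 14 from A
Take 19 from A
Take 63 from B
Take 69 from B
Take 70 from A
Take 74 from B

Merged: [3, 6, 6, 14, 19, 63, 69, 70, 74, 80, 95]


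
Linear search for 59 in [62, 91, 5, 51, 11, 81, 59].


i=0: 62!=59
i=1: 91!=59
i=2: 5!=59
i=3: 51!=59
i=4: 11!=59
i=5: 81!=59
i=6: 59==59 found!

Found at 6, 7 comps


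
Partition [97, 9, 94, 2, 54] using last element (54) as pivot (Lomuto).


Pivot: 54
  9 <= 54: swap -> [9, 97, 94, 2, 54]
  2 <= 54: swap -> [9, 2, 94, 97, 54]
Place pivot at 2: [9, 2, 54, 97, 94]

Partitioned: [9, 2, 54, 97, 94]


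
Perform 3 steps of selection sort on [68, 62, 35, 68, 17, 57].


Initial: [68, 62, 35, 68, 17, 57]
Step 1: min=17 at 4
  Swap: [17, 62, 35, 68, 68, 57]
Step 2: min=35 at 2
  Swap: [17, 35, 62, 68, 68, 57]
Step 3: min=57 at 5
  Swap: [17, 35, 57, 68, 68, 62]

After 3 steps: [17, 35, 57, 68, 68, 62]


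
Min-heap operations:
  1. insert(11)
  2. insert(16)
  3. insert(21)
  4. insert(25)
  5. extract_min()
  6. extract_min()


insert(11) -> [11]
insert(16) -> [11, 16]
insert(21) -> [11, 16, 21]
insert(25) -> [11, 16, 21, 25]
extract_min()->11, [16, 25, 21]
extract_min()->16, [21, 25]

Final heap: [21, 25]


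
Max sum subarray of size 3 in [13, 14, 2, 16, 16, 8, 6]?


[0:3]: 29
[1:4]: 32
[2:5]: 34
[3:6]: 40
[4:7]: 30

Max: 40 at [3:6]


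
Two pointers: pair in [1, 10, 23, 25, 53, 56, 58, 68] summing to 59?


lo=0(1)+hi=7(68)=69
lo=0(1)+hi=6(58)=59

Yes: 1+58=59


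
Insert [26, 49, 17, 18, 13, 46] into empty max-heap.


Insert 26: [26]
Insert 49: [49, 26]
Insert 17: [49, 26, 17]
Insert 18: [49, 26, 17, 18]
Insert 13: [49, 26, 17, 18, 13]
Insert 46: [49, 26, 46, 18, 13, 17]

Final heap: [49, 26, 46, 18, 13, 17]


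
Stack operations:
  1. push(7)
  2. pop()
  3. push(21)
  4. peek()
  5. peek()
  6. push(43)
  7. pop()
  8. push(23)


push(7) -> [7]
pop()->7, []
push(21) -> [21]
peek()->21
peek()->21
push(43) -> [21, 43]
pop()->43, [21]
push(23) -> [21, 23]

Final stack: [21, 23]


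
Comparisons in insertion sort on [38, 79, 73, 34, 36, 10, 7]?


Algorithm: insertion sort
Input: [38, 79, 73, 34, 36, 10, 7]
Sorted: [7, 10, 34, 36, 38, 73, 79]

21


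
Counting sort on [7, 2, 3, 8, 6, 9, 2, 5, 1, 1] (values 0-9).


Input: [7, 2, 3, 8, 6, 9, 2, 5, 1, 1]
Counts: [0, 2, 2, 1, 0, 1, 1, 1, 1, 1]

Sorted: [1, 1, 2, 2, 3, 5, 6, 7, 8, 9]


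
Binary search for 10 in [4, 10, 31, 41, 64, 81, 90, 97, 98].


Step 1: lo=0, hi=8, mid=4, val=64
Step 2: lo=0, hi=3, mid=1, val=10

Found at index 1


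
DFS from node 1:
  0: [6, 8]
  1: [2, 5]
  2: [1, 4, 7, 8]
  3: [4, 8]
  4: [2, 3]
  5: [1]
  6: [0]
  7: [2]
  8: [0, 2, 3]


Visit 1, push [5, 2]
Visit 2, push [8, 7, 4]
Visit 4, push [3]
Visit 3, push [8]
Visit 8, push [0]
Visit 0, push [6]
Visit 6, push []
Visit 7, push []
Visit 5, push []

DFS order: [1, 2, 4, 3, 8, 0, 6, 7, 5]


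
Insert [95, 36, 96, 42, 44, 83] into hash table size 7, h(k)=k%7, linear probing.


Insert 95: h=4 -> slot 4
Insert 36: h=1 -> slot 1
Insert 96: h=5 -> slot 5
Insert 42: h=0 -> slot 0
Insert 44: h=2 -> slot 2
Insert 83: h=6 -> slot 6

Table: [42, 36, 44, None, 95, 96, 83]


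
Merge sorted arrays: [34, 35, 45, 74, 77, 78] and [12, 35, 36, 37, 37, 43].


Take 12 from B
Take 34 from A
Take 35 from A
Take 35 from B
Take 36 from B
Take 37 from B
Take 37 from B
Take 43 from B

Merged: [12, 34, 35, 35, 36, 37, 37, 43, 45, 74, 77, 78]


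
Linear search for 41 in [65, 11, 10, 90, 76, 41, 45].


i=0: 65!=41
i=1: 11!=41
i=2: 10!=41
i=3: 90!=41
i=4: 76!=41
i=5: 41==41 found!

Found at 5, 6 comps


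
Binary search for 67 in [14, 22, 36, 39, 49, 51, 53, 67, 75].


Step 1: lo=0, hi=8, mid=4, val=49
Step 2: lo=5, hi=8, mid=6, val=53
Step 3: lo=7, hi=8, mid=7, val=67

Found at index 7


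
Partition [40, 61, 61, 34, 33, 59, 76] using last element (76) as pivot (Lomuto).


Pivot: 76
  40 <= 76: advance i (no swap)
  61 <= 76: advance i (no swap)
  61 <= 76: advance i (no swap)
  34 <= 76: advance i (no swap)
  33 <= 76: advance i (no swap)
  59 <= 76: advance i (no swap)
Place pivot at 6: [40, 61, 61, 34, 33, 59, 76]

Partitioned: [40, 61, 61, 34, 33, 59, 76]


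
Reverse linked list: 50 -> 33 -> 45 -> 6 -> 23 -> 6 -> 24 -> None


Step 1: curr=50, set curr.next=prev(None) | reversed so far: 50
Step 2: curr=33, set curr.next=prev(50) | reversed so far: 33 -> 50
Step 3: curr=45, set curr.next=prev(33) | reversed so far: 45 -> 33 -> 50
Step 4: curr=6, set curr.next=prev(45) | reversed so far: 6 -> 45 -> 33 -> 50
Step 5: curr=23, set curr.next=prev(6) | reversed so far: 23 -> 6 -> 45 -> 33 -> 50
Step 6: curr=6, set curr.next=prev(23) | reversed so far: 6 -> 23 -> 6 -> 45 -> 33 -> 50
Step 7: curr=24, set curr.next=prev(6) | reversed so far: 24 -> 6 -> 23 -> 6 -> 45 -> 33 -> 50

24 -> 6 -> 23 -> 6 -> 45 -> 33 -> 50 -> None


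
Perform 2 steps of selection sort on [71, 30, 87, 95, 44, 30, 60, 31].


Initial: [71, 30, 87, 95, 44, 30, 60, 31]
Step 1: min=30 at 1
  Swap: [30, 71, 87, 95, 44, 30, 60, 31]
Step 2: min=30 at 5
  Swap: [30, 30, 87, 95, 44, 71, 60, 31]

After 2 steps: [30, 30, 87, 95, 44, 71, 60, 31]


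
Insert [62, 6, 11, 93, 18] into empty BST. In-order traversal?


Insert 62: root
Insert 6: L from 62
Insert 11: L from 62 -> R from 6
Insert 93: R from 62
Insert 18: L from 62 -> R from 6 -> R from 11

In-order: [6, 11, 18, 62, 93]


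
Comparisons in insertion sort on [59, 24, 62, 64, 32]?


Algorithm: insertion sort
Input: [59, 24, 62, 64, 32]
Sorted: [24, 32, 59, 62, 64]

7


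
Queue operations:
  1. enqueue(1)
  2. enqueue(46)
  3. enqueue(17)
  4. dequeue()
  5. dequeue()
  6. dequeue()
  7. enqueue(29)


enqueue(1) -> [1]
enqueue(46) -> [1, 46]
enqueue(17) -> [1, 46, 17]
dequeue()->1, [46, 17]
dequeue()->46, [17]
dequeue()->17, []
enqueue(29) -> [29]

Final queue: [29]


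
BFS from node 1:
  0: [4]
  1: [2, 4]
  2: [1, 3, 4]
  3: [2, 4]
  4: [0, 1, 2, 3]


Visit 1, enqueue [2, 4]
Visit 2, enqueue [3]
Visit 4, enqueue [0]
Visit 3, enqueue []
Visit 0, enqueue []

BFS order: [1, 2, 4, 3, 0]


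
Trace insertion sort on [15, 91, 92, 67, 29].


Initial: [15, 91, 92, 67, 29]
Insert 91: [15, 91, 92, 67, 29]
Insert 92: [15, 91, 92, 67, 29]
Insert 67: [15, 67, 91, 92, 29]
Insert 29: [15, 29, 67, 91, 92]

Sorted: [15, 29, 67, 91, 92]


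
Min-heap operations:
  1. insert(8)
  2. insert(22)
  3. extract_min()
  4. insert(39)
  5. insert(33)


insert(8) -> [8]
insert(22) -> [8, 22]
extract_min()->8, [22]
insert(39) -> [22, 39]
insert(33) -> [22, 39, 33]

Final heap: [22, 39, 33]


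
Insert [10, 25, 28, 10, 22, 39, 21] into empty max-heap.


Insert 10: [10]
Insert 25: [25, 10]
Insert 28: [28, 10, 25]
Insert 10: [28, 10, 25, 10]
Insert 22: [28, 22, 25, 10, 10]
Insert 39: [39, 22, 28, 10, 10, 25]
Insert 21: [39, 22, 28, 10, 10, 25, 21]

Final heap: [39, 22, 28, 10, 10, 25, 21]


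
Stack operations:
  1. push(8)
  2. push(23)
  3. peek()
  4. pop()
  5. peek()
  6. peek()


push(8) -> [8]
push(23) -> [8, 23]
peek()->23
pop()->23, [8]
peek()->8
peek()->8

Final stack: [8]


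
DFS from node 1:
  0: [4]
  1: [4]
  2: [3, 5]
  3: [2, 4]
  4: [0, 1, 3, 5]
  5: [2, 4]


Visit 1, push [4]
Visit 4, push [5, 3, 0]
Visit 0, push []
Visit 3, push [2]
Visit 2, push [5]
Visit 5, push []

DFS order: [1, 4, 0, 3, 2, 5]


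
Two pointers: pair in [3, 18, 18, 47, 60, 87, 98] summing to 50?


lo=0(3)+hi=6(98)=101
lo=0(3)+hi=5(87)=90
lo=0(3)+hi=4(60)=63
lo=0(3)+hi=3(47)=50

Yes: 3+47=50


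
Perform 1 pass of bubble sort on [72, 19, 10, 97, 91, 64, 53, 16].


Initial: [72, 19, 10, 97, 91, 64, 53, 16]
Pass 1: [19, 10, 72, 91, 64, 53, 16, 97] (6 swaps)

After 1 pass: [19, 10, 72, 91, 64, 53, 16, 97]


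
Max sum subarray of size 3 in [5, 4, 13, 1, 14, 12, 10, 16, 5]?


[0:3]: 22
[1:4]: 18
[2:5]: 28
[3:6]: 27
[4:7]: 36
[5:8]: 38
[6:9]: 31

Max: 38 at [5:8]


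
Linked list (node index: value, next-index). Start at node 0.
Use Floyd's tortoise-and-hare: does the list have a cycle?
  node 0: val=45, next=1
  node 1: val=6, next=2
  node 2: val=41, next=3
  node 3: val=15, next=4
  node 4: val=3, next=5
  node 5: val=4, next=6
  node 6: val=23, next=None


Floyd's tortoise (slow, +1) and hare (fast, +2):
  init: slow=0, fast=0
  step 1: slow=1, fast=2
  step 2: slow=2, fast=4
  step 3: slow=3, fast=6
  step 4: fast -> None, no cycle

Cycle: no


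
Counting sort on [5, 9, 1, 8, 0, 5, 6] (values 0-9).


Input: [5, 9, 1, 8, 0, 5, 6]
Counts: [1, 1, 0, 0, 0, 2, 1, 0, 1, 1]

Sorted: [0, 1, 5, 5, 6, 8, 9]


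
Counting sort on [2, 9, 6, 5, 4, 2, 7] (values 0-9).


Input: [2, 9, 6, 5, 4, 2, 7]
Counts: [0, 0, 2, 0, 1, 1, 1, 1, 0, 1]

Sorted: [2, 2, 4, 5, 6, 7, 9]


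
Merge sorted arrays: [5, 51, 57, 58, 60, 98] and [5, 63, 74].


Take 5 from A
Take 5 from B
Take 51 from A
Take 57 from A
Take 58 from A
Take 60 from A
Take 63 from B
Take 74 from B

Merged: [5, 5, 51, 57, 58, 60, 63, 74, 98]


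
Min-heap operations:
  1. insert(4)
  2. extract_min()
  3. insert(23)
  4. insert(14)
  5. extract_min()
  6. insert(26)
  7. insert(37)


insert(4) -> [4]
extract_min()->4, []
insert(23) -> [23]
insert(14) -> [14, 23]
extract_min()->14, [23]
insert(26) -> [23, 26]
insert(37) -> [23, 26, 37]

Final heap: [23, 26, 37]


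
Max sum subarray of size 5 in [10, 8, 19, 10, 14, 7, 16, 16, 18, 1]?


[0:5]: 61
[1:6]: 58
[2:7]: 66
[3:8]: 63
[4:9]: 71
[5:10]: 58

Max: 71 at [4:9]


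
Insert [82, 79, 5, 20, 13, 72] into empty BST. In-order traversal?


Insert 82: root
Insert 79: L from 82
Insert 5: L from 82 -> L from 79
Insert 20: L from 82 -> L from 79 -> R from 5
Insert 13: L from 82 -> L from 79 -> R from 5 -> L from 20
Insert 72: L from 82 -> L from 79 -> R from 5 -> R from 20

In-order: [5, 13, 20, 72, 79, 82]


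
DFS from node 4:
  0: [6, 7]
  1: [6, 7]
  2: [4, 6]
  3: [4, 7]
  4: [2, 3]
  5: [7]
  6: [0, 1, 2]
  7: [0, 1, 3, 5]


Visit 4, push [3, 2]
Visit 2, push [6]
Visit 6, push [1, 0]
Visit 0, push [7]
Visit 7, push [5, 3, 1]
Visit 1, push []
Visit 3, push []
Visit 5, push []

DFS order: [4, 2, 6, 0, 7, 1, 3, 5]


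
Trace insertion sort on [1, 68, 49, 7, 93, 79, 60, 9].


Initial: [1, 68, 49, 7, 93, 79, 60, 9]
Insert 68: [1, 68, 49, 7, 93, 79, 60, 9]
Insert 49: [1, 49, 68, 7, 93, 79, 60, 9]
Insert 7: [1, 7, 49, 68, 93, 79, 60, 9]
Insert 93: [1, 7, 49, 68, 93, 79, 60, 9]
Insert 79: [1, 7, 49, 68, 79, 93, 60, 9]
Insert 60: [1, 7, 49, 60, 68, 79, 93, 9]
Insert 9: [1, 7, 9, 49, 60, 68, 79, 93]

Sorted: [1, 7, 9, 49, 60, 68, 79, 93]


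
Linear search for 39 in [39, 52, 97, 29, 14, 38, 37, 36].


i=0: 39==39 found!

Found at 0, 1 comps


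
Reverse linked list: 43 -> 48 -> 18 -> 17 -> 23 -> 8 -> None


Step 1: curr=43, set curr.next=prev(None) | reversed so far: 43
Step 2: curr=48, set curr.next=prev(43) | reversed so far: 48 -> 43
Step 3: curr=18, set curr.next=prev(48) | reversed so far: 18 -> 48 -> 43
Step 4: curr=17, set curr.next=prev(18) | reversed so far: 17 -> 18 -> 48 -> 43
Step 5: curr=23, set curr.next=prev(17) | reversed so far: 23 -> 17 -> 18 -> 48 -> 43
Step 6: curr=8, set curr.next=prev(23) | reversed so far: 8 -> 23 -> 17 -> 18 -> 48 -> 43

8 -> 23 -> 17 -> 18 -> 48 -> 43 -> None
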